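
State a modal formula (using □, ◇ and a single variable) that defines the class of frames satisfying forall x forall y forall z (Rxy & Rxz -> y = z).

The condition is partial functionality. The CD schema ◇r → □r defines it.
Suppose ◇r→□r is valid. Take Rxy, Rxz and set V(r)={y}. Then ◇r at x, so □r at x, so r at z, i.e. z=y.

◇r → □r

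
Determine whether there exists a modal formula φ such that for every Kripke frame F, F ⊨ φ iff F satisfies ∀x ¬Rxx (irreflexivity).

No

Any modally definable frame class is closed under surjective bounded morphisms.
The 2-cycle (worlds w0,w1 with w0→w1→w0) is irreflexive, and the map sending every world to a single reflexive point • is a surjective bounded morphism (forth: every edge maps to (•,•); back: every world has a successor). So any modal formula valid on the 2-cycle is also valid on the reflexive point, which is not irreflexive.
So no modal formula (or set of formulas) defines exactly the irreflexive frames.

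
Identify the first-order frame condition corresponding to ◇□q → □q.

the Euclidean property

Equivalently (dual form): ◇q → □◇q.
Suppose ◇q→□◇q is valid. Take Rxy, Rxz and set V(q)={y}. Then ◇q at x, so □◇q at x, so ◇q at z, so some w with Rzw has q; w=y, i.e. Rzy. By symmetry of the argument, Ryz.
The converse is a direct semantic check.
So the correspondent is the Euclidean property.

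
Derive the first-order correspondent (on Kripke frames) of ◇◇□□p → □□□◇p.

This is a Sahlqvist (Geach-type) schema ◇^2□^2p → □^3◇^1p.
Minimal-valuation argument: fix x; take any y with xR^2y and any z with xR^3z. Set V(p) to the set of worlds R-reachable from y in exactly 2 steps. Then □^2p holds at y, so the antecedent holds at x; validity forces ◇^1p at z, giving a w with zR^1w and yR^2w.
First-order correspondent: ∀x ∀y ∀z ((xR²y ∧ xR³z) → ∃w (yR²w ∧ zRw)).

∀x ∀y ∀z ((xR²y ∧ xR³z) → ∃w (yR²w ∧ zRw))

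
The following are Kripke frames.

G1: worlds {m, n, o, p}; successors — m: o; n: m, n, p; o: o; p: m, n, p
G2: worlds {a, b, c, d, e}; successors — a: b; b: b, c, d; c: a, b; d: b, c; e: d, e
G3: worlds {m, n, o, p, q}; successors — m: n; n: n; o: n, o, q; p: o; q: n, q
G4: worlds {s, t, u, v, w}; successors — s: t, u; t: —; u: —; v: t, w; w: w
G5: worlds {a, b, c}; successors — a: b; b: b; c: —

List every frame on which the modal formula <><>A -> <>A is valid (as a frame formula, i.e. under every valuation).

The schema corresponds to transitivity: forall x forall y forall z (Rxy & Ryz -> Rxz).
G1: fails — Rpm and Rmo but not Rpo.
G2: fails — Rbc and Rca but not Rba.
G3: fails — Rpo and Ron but not Rpn.
G4: satisfies the condition.
G5: satisfies the condition.

G4, G5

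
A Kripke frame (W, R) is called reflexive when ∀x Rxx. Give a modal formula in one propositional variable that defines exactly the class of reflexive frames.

□r → r

A defining formula is □r → r (the T axiom).
Suppose □r→r is valid. At any x set V(r)={w : Rxw}. Then □r holds at x, so r holds at x, i.e. Rxx.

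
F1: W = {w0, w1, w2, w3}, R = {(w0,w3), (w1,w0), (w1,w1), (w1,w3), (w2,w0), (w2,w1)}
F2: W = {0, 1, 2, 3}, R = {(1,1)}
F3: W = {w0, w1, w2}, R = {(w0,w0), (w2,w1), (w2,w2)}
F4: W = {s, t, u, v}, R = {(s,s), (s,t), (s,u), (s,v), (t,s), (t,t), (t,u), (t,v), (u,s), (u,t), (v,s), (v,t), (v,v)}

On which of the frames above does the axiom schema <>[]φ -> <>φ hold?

F2, F4

This is the axiom for a generalized confluence (Geach) condition; its first-order frame correspondent is forall x forall y (xRy -> exists w (yRw & xRw)).
F1: fails — w0Rw3 but no w with w3Rw and w0Rw.
F2: condition met.
F3: fails — w2Rw1 but no w with w1Rw and w2Rw.
F4: condition met.
Valid on: F2, F4.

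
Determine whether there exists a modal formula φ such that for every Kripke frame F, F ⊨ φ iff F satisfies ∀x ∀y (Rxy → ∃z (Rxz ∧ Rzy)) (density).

Yes, by □□q → □q

This is a Sahlqvist condition; the C4 axiom □□q → □q defines it.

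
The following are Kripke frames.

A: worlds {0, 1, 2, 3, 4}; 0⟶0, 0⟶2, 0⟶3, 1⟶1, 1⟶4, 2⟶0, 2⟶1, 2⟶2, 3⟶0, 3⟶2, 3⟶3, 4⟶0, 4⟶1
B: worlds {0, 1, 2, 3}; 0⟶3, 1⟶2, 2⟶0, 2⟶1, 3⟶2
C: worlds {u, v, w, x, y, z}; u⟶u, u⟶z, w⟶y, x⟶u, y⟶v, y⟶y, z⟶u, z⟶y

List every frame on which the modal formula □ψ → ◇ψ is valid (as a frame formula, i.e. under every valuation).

A, B

The schema corresponds to seriality: ∀x ∃y Rxy.
A: satisfies the condition.
B: satisfies the condition.
C: fails — world v has no successor.
Valid on: A, B.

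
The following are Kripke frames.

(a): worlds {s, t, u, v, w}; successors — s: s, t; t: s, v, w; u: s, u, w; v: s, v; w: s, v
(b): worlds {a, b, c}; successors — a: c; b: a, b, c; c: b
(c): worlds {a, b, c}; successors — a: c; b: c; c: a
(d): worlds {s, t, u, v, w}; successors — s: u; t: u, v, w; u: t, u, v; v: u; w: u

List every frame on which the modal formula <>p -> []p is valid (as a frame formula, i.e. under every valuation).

(c)

The schema corresponds to partial functionality: forall x forall y forall z (Rxy & Rxz -> y = z).
(a): fails — s sees both s and t.
(b): fails — b sees both a and b.
(c): holds.
(d): fails — t sees both u and v.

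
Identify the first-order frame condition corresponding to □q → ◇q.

Suppose □q→◇q is valid. At any x set V(q)=W. Then □q at x, so ◇q at x, so x has a successor.

seriality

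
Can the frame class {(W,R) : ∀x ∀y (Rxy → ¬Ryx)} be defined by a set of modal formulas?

If a class were modally definable it would be closed under surjective bounded morphisms (Goldblatt–Thomason).
The 5-cycle (worlds a,b,c,d,e with a→b→c→d→e→a) is asymmetric. Mapping every world to a single reflexive point • is a surjective bounded morphism, and the reflexive point is not asymmetric (R•• but asymmetry requires ¬R••).
Hence asymmetry is not modally definable.

Not modally definable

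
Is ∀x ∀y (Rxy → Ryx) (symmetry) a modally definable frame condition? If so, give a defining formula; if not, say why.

The condition is symmetry. A defining modal formula is p → □◇p.

Definable; p → □◇p defines it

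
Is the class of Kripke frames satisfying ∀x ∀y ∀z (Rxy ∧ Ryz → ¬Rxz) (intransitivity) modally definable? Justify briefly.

No — not modally definable

If a class were modally definable it would be closed under surjective bounded morphisms (Goldblatt–Thomason).
The 7-cycle (worlds w0,w1,w2,w3,w4,w5,w6 with w0→w1→w2→w3→w4→w5→w6→w0) is intransitive. Mapping every world to a single reflexive point • is a surjective bounded morphism; the reflexive point is not intransitive (R••∧R•• but R••).
Hence intransitivity is not modally definable.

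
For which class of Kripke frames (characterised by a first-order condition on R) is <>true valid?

◇⊤ holds at w iff w has a successor, so frame-validity of ◇⊤ is exactly seriality. Equivalently via □q → ◇q:
Suppose □q→◇q is valid. At any x set V(q)=W. Then □q at x, so ◇q at x, so x has a successor.

seriality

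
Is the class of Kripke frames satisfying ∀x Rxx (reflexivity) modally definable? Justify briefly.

The condition is reflexivity. A defining modal formula is □p → p.

Definable; □p → p defines it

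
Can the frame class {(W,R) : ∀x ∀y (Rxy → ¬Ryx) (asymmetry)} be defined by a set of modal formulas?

No

Modal frame validity is preserved under surjective bounded morphisms.
The 5-cycle (worlds a,b,c,d,e with a→b→c→d→e→a) is asymmetric. Mapping every world to a single reflexive point • is a surjective bounded morphism, and the reflexive point is not asymmetric (R•• but asymmetry requires ¬R••).
Hence asymmetry is not modally definable.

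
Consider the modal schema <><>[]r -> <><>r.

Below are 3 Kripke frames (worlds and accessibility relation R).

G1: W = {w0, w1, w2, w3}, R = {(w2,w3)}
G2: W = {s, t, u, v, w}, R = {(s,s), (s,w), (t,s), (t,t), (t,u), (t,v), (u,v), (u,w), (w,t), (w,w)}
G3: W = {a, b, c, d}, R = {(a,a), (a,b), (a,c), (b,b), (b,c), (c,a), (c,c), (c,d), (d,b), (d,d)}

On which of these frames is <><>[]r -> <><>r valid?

This is the axiom for a generalized confluence (Geach) condition; its first-order frame correspondent is forall x forall y (x R^2 y -> exists w (yRw & x R^2 w)).
G1: condition met.
G2: fails — tR²v but no w* with vRw* and tR²w*.
G3: condition met.

G1, G3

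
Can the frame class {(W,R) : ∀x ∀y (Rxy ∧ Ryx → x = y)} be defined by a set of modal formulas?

No

Any modally definable frame class is closed under surjective bounded morphisms.
The 4-cycle (worlds 0,1,2,3 with 0→1→2→3→0) is antisymmetric. Sending even-indexed worlds to a and odd-indexed worlds to b is a surjective bounded morphism onto the two-world frame with a↔b, which is not antisymmetric.
So the class is not modally definable.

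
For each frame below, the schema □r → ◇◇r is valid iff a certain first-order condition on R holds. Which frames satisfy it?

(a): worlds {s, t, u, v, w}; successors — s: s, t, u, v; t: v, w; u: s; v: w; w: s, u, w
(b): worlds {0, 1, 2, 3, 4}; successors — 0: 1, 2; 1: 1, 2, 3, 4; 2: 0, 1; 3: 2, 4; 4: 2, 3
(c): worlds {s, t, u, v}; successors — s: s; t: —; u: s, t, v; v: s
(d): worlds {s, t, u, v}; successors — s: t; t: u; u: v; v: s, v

(a), (b)

This is the axiom for a generalized confluence (Geach) condition; its first-order frame correspondent is ∀x ∃w (xRw ∧ xR²w).
(a): holds.
(b): holds.
(c): fails — at t but no w with tRw and tR²w.
(d): fails — at s but no w with sRw and sR²w.
Valid on: (a), (b).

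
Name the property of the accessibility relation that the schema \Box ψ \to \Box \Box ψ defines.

transitivity: \forall x \forall y \forall z (Rxy \wedge Ryz \to Rxz)

This is the 4 axiom.
Its frame correspondent is transitivity — \forall x \forall y \forall z (Rxy \wedge Ryz \to Rxz).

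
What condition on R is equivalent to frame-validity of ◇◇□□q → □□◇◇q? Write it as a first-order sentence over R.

This is a Sahlqvist (Geach-type) schema ◇^2□^2q → □^2◇^2q.
Minimal-valuation argument: fix x; take any y with xR^2y and any z with xR^2z. Set V(q) to the set of worlds R-reachable from y in exactly 2 steps. Then □^2q holds at y, so the antecedent holds at x; validity forces ◇^2q at z, giving a w with zR^2w and yR^2w.
First-order correspondent: ∀x ∀y ∀z ((xR²y ∧ xR²z) → ∃w (yR²w ∧ zR²w)).

∀x ∀y ∀z ((xR²y ∧ xR²z) → ∃w (yR²w ∧ zR²w))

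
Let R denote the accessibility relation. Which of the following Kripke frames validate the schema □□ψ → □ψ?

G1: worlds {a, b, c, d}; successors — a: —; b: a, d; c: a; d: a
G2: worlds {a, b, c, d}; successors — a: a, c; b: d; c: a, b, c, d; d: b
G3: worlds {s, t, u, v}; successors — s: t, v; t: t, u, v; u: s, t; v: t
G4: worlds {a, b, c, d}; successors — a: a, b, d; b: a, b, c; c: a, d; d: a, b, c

The schema corresponds to density: ∀x ∀y (Rxy → ∃z (Rxz ∧ Rzy)).
G1: fails — Rca but no z with Rcz and Rza.
G2: fails — Rdb but no z with Rdz and Rzb.
G3: fails — Rus but no z with Ruz and Rzs.
G4: condition met.
Valid on: G4.

G4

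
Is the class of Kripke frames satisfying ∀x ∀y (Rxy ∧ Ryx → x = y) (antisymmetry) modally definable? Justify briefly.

Not modally definable

Modal frame validity is preserved under surjective bounded morphisms.
The 4-cycle (worlds a,b,c,d with a→b→c→d→a) is antisymmetric. Sending even-indexed worlds to s and odd-indexed worlds to t is a surjective bounded morphism onto the two-world frame with s↔t, which is not antisymmetric.
So no modal formula (or set of formulas) defines exactly the antisymmetric frames.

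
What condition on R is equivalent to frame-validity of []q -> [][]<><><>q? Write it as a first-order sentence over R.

This is a Sahlqvist (Geach-type) schema ◇^0□^1q → □^2◇^3q.
Minimal-valuation argument: fix x; take any y with xR^0y and any z with xR^2z. Set V(q) to the set of worlds R-reachable from y in exactly 1 step. Then □^1q holds at y, so the antecedent holds at x; validity forces ◇^3q at z, giving a w with zR^3w and yR^1w.
First-order correspondent: forall x forall z (x R^2 z -> exists w (xRw & z R^3 w)).

forall x forall z (x R^2 z -> exists w (xRw & z R^3 w))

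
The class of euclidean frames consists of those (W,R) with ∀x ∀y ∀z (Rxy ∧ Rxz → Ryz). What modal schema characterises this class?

The condition is the Euclidean property. The 5 schema ◇ψ → □◇ψ defines it.
Suppose ◇ψ→□◇ψ is valid. Take Rxy, Rxz and set V(ψ)={y}. Then ◇ψ at x, so □◇ψ at x, so ◇ψ at z, so some w with Rzw has ψ; w=y, i.e. Rzy. By symmetry of the argument, Ryz.

◇ψ → □◇ψ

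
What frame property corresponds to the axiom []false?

□⊥ is valid iff no world has any successor (otherwise □⊥ fails at any world with one).
Conversely, on a frame with emptiness of R the schema holds at every world under every valuation.
Frame condition: forall x forall y ~Rxy.

emptiness of R: forall x forall y ~Rxy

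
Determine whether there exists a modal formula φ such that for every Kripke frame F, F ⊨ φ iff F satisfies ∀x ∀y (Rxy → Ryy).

Definable; □(□q → q) defines it

Yes: it is shift-reflexivity, defined by the T□ schema □(□q → q).
Suppose □(□q→q) is valid. Take Rxy and set V(q)={w : Ryw}. Then at y, □q holds; since □(□q→q) at x, □q→q at y, so q at y, i.e. Ryy.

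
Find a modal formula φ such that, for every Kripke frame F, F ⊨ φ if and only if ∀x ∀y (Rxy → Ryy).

This is shift-reflexivity; the standard corresponding axiom is T□: □(□ψ → ψ).

□(□ψ → ψ)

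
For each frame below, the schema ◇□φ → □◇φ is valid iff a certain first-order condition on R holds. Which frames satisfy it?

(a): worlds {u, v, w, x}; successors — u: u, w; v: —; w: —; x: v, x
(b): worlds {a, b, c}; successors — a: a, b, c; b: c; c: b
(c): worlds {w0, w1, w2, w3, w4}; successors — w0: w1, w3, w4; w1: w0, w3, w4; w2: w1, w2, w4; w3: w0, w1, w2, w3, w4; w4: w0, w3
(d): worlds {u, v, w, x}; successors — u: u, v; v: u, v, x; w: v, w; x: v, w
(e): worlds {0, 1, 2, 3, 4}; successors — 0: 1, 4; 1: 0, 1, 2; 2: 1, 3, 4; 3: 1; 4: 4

This is the axiom for convergence; its first-order frame correspondent is ∀x ∀y ∀z (Rxy ∧ Rxz → ∃w (Ryw ∧ Rzw)).
(a): fails — Ruw and Ruw but w and w have no common successor.
(b): fails — Rab and Rac but b and c have no common successor.
(c): fails — Rw2w4 and Rw2w2 but w4 and w2 have no common successor.
(d): satisfies the condition.
(e): fails — R01 and R04 but 1 and 4 have no common successor.

(d)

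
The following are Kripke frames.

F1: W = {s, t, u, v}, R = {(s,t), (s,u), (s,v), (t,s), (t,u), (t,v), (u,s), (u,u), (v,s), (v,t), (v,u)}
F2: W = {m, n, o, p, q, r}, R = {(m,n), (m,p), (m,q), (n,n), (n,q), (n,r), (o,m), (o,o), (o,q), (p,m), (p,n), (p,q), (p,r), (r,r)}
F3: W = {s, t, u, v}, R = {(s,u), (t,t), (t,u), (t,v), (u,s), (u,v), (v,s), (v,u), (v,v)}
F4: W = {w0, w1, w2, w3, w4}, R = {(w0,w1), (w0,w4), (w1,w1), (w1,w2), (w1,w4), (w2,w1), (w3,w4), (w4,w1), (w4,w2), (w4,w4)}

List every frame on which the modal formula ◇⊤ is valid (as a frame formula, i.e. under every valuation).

This is the axiom for seriality; its first-order frame correspondent is ∀x ∃y Rxy.
F1: condition met.
F2: fails — world q has no successor.
F3: condition met.
F4: condition met.

F1, F3, F4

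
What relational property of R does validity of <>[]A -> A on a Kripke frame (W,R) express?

symmetry: forall x forall y (Rxy -> Ryx)

Replacing A by ¬A and contraposing gives the equivalent schema A → □◇A.
Suppose A→□◇A is valid. Take Rxy and set V(A)={x}. Then A at x, so □◇A at x, so ◇A at y, so some z with Ryz has A; z=x, i.e. Ryx.
The converse is a direct semantic check.
Frame condition: forall x forall y (Rxy -> Ryx).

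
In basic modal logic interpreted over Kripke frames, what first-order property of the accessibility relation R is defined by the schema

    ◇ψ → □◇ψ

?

the Euclidean property: ∀x ∀y ∀z (Rxy ∧ Rxz → Ryz)

Suppose ◇ψ→□◇ψ is valid. Take Rxy, Rxz and set V(ψ)={y}. Then ◇ψ at x, so □◇ψ at x, so ◇ψ at z, so some w with Rzw has ψ; w=y, i.e. Rzy. By symmetry of the argument, Ryz.
The converse is a direct semantic check.
Frame condition: ∀x ∀y ∀z (Rxy ∧ Rxz → Ryz).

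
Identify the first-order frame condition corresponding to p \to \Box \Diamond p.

symmetry: \forall x \forall y (Rxy \to Ryx)

Suppose p→□◇p is valid. Take Rxy and set V(p)={x}. Then p at x, so □◇p at x, so ◇p at y, so some z with Ryz has p; z=x, i.e. Ryx.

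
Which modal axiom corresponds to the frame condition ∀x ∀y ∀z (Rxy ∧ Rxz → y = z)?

This is partial functionality; the standard corresponding axiom is CD: ◇ψ → □ψ.

◇ψ → □ψ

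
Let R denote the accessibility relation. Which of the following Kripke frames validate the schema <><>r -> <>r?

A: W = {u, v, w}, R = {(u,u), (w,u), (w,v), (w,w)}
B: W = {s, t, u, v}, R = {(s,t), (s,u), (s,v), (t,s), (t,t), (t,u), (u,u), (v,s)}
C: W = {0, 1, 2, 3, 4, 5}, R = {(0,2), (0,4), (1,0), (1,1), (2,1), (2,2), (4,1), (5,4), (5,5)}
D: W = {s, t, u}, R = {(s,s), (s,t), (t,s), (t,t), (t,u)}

A

This is the axiom for transitivity; its first-order frame correspondent is forall x forall y forall z (Rxy & Ryz -> Rxz).
A: satisfies the condition.
B: fails — Rts and Rsv but not Rtv.
C: fails — R10 and R02 but not R12.
D: fails — Rst and Rtu but not Rsu.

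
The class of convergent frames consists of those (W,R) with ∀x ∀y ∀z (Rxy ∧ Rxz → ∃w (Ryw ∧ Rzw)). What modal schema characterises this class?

A defining formula is ◇□r → □◇r (the .2 axiom).

◇□r → □◇r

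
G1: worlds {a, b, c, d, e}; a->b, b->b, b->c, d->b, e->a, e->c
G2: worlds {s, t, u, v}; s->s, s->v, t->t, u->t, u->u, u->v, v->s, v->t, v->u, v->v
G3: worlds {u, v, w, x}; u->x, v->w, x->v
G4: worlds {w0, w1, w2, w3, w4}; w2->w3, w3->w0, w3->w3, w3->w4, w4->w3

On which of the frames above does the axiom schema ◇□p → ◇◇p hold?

G2

This is the axiom for a generalized confluence (Geach) condition; its first-order frame correspondent is ∀x ∀y (xRy → ∃w (yRw ∧ xR²w)).
G1: fails — bRc but no w with cRw and bR²w.
G2: holds.
G3: fails — vRw but no t with wRt and vR²t.
G4: fails — w3Rw0 but no w with w0Rw and w3R²w.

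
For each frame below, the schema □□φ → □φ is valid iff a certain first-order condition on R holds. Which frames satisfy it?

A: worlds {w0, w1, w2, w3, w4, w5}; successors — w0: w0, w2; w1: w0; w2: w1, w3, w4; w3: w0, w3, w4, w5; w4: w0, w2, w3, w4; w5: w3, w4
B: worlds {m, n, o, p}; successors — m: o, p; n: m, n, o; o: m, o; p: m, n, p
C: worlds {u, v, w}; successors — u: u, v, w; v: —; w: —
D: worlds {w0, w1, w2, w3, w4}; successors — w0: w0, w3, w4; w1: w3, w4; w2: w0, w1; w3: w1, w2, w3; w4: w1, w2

This is the axiom for density; its first-order frame correspondent is ∀x ∀y (Rxy → ∃z (Rxz ∧ Rzy)).
A: fails — Rw2w1 but no z with Rw2z and Rzw1.
B: satisfies the condition.
C: satisfies the condition.
D: fails — Rw4w2 but no z with Rw4z and Rzw2.

B, C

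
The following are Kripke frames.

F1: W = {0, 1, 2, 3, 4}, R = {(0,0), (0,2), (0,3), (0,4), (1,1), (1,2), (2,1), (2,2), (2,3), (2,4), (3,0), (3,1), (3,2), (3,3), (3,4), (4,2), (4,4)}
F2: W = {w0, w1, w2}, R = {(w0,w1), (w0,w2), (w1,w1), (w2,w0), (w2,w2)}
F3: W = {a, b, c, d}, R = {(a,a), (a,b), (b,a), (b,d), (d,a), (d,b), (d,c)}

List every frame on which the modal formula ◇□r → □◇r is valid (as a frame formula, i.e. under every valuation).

The schema corresponds to convergence: ∀x ∀y ∀z (Rxy ∧ Rxz → ∃w (Ryw ∧ Rzw)).
F1: holds.
F2: fails — Rw0w1 and Rw0w2 but w1 and w2 have no common successor.
F3: fails — Rdc and Rdc but c and c have no common successor.

F1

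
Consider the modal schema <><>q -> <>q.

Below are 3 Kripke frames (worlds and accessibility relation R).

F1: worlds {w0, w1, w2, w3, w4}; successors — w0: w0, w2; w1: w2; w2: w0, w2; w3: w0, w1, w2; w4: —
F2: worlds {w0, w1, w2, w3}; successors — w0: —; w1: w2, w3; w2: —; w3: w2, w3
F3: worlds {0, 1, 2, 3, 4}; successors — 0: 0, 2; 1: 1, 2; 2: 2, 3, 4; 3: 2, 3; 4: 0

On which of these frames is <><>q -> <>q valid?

F2

This is the axiom for transitivity; its first-order frame correspondent is forall x forall y forall z (Rxy & Ryz -> Rxz).
F1: fails — Rw1w2 and Rw2w0 but not Rw1w0.
F2: condition met.
F3: fails — R32 and R24 but not R34.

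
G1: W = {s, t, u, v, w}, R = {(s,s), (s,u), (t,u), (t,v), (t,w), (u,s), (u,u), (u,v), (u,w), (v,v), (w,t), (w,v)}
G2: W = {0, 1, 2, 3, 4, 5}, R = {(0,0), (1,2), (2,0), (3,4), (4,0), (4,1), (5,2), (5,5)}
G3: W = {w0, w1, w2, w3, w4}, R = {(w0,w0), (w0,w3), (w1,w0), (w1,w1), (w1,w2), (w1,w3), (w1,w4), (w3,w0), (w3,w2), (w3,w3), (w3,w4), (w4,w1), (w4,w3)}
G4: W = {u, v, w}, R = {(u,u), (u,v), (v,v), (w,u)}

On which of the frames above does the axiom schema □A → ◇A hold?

Frame correspondent (Sahlqvist): ∀x ∃y Rxy — i.e. seriality.
G1: ✓.
G2: ✓.
G3: fails — world w2 has no successor.
G4: ✓.

G1, G2, G4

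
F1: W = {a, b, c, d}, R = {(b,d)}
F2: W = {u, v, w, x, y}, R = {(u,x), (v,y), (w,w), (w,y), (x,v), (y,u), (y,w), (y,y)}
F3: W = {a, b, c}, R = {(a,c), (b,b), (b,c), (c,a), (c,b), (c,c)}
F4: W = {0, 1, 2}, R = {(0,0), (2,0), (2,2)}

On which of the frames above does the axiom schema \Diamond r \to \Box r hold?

This is the axiom for partial functionality; its first-order frame correspondent is \forall x \forall y \forall z (Rxy \wedge Rxz \to y = z).
F1: satisfies the condition.
F2: fails — w sees both w and y.
F3: fails — b sees both b and c.
F4: fails — 2 sees both 0 and 2.
Valid on: F1.

F1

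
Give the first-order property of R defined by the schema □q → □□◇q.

This is a Sahlqvist (Geach-type) schema ◇^0□^1q → □^2◇^1q.
Minimal-valuation argument: fix x; take any y with xR^0y and any z with xR^2z. Set V(q) to the set of worlds R-reachable from y in exactly 1 step. Then □^1q holds at y, so the antecedent holds at x; validity forces ◇^1q at z, giving a w with zR^1w and yR^1w.
First-order correspondent: ∀x ∀z (xR²z → ∃w (xRw ∧ zRw)).

∀x ∀z (xR²z → ∃w (xRw ∧ zRw))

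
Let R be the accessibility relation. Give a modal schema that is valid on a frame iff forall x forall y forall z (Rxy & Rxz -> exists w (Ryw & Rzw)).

◇□q → □◇q

A defining formula is ◇□q → □◇q (the .2 axiom).
Suppose ◇□q→□◇q is valid. Take Rxy, Rxz and set V(q)={w : Ryw}. Then □q at y so ◇□q at x, so □◇q at x, so ◇q at z, giving w with Rzw and Ryw.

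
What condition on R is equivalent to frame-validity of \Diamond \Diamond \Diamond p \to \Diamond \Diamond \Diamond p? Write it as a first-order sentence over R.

\forall x \forall y (x R^3 y \to \exists w (y = w \wedge x R^3 w))

This is a Sahlqvist (Geach-type) schema ◇^3□^0p → □^0◇^3p.
Minimal-valuation argument: fix x; take any y with xR^3y and any z with xR^0z. Set V(p) to the set of worlds R-reachable from y in exactly 0 steps. Then □^0p holds at y, so the antecedent holds at x; validity forces ◇^3p at z, giving a w with zR^3w and yR^0w.
First-order correspondent: \forall x \forall y (x R^3 y \to \exists w (y = w \wedge x R^3 w)).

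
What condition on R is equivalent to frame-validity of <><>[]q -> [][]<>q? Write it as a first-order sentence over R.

forall x forall y forall z ((x R^2 y & x R^2 z) -> exists w (yRw & zRw))

This is a Sahlqvist (Geach-type) schema ◇^2□^1q → □^2◇^1q.
First-order correspondent: forall x forall y forall z ((x R^2 y & x R^2 z) -> exists w (yRw & zRw)).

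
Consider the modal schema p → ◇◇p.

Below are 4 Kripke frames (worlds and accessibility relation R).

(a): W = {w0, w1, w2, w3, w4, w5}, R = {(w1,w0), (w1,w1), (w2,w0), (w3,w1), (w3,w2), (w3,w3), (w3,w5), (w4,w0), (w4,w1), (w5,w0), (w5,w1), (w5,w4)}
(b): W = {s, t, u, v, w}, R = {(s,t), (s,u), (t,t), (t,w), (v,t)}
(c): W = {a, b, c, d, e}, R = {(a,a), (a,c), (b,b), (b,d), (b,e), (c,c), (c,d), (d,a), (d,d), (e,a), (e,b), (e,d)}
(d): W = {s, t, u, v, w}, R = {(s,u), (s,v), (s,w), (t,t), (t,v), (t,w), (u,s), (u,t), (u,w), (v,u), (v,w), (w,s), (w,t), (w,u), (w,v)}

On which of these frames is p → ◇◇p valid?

(c), (d)

Frame correspondent (Sahlqvist): ∀x ∃w (x = w ∧ xR²w) — i.e. a generalized confluence (Geach) condition.
(a): fails — at w0 but no w with w0=w and w0R²w.
(b): fails — at s but no w* with s=w* and sR²w*.
(c): satisfies the condition.
(d): satisfies the condition.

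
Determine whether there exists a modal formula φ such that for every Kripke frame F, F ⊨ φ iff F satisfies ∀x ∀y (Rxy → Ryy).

This is a Sahlqvist condition; the T□ axiom □(□p → p) defines it.

Yes — defined by □(□p → p)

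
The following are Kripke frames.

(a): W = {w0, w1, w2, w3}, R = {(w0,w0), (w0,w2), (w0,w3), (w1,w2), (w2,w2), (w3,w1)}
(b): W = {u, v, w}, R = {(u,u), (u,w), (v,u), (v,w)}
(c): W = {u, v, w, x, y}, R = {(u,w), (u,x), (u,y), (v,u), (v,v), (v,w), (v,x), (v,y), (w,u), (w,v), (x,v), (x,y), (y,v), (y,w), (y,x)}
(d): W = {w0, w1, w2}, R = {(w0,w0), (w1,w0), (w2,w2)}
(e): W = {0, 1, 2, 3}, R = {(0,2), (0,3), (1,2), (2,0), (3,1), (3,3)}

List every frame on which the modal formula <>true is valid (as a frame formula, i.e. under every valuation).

(a), (c), (d), (e)

This is the axiom for seriality; its first-order frame correspondent is forall x exists y Rxy.
(a): condition met.
(b): fails — world w has no successor.
(c): condition met.
(d): condition met.
(e): condition met.
Valid on: (a), (c), (d), (e).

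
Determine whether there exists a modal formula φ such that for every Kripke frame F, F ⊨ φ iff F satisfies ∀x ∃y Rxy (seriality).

Definable; □p → ◇p defines it

Yes: it is seriality, defined by the D schema □p → ◇p.
Suppose □p→◇p is valid. At any x set V(p)=W. Then □p at x, so ◇p at x, so x has a successor.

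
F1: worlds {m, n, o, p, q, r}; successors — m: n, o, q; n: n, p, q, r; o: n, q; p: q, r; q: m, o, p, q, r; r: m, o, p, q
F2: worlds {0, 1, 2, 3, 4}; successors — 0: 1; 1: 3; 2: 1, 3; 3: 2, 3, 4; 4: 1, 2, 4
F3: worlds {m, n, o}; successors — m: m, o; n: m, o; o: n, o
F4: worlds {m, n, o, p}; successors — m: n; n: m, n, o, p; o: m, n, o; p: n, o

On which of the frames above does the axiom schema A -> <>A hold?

none

Frame correspondent (Sahlqvist): forall x Rxx — i.e. reflexivity.
F1: fails — world m does not see itself.
F2: fails — world 0 does not see itself.
F3: fails — world n does not see itself.
F4: fails — world m does not see itself.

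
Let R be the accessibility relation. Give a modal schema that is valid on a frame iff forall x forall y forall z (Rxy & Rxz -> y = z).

This is partial functionality; the standard corresponding axiom is CD: ◇ψ → □ψ.
Suppose ◇ψ→□ψ is valid. Take Rxy, Rxz and set V(ψ)={y}. Then ◇ψ at x, so □ψ at x, so ψ at z, i.e. z=y.

◇ψ → □ψ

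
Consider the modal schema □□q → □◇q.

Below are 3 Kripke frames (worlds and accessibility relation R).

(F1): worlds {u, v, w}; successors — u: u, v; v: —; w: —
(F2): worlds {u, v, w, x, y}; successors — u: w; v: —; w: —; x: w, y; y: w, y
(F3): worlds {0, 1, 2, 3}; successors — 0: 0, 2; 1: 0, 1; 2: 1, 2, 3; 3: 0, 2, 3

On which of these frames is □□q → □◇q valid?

The schema corresponds to a generalized confluence (Geach) condition: ∀x ∀z (xRz → ∃w (xR²w ∧ zRw)).
(F1): fails — uRv but no t with uR²t and vRt.
(F2): fails — uRw but no t with uR²t and wRt.
(F3): satisfies the condition.

(F3)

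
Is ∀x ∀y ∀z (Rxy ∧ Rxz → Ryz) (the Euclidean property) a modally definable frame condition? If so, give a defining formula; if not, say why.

This is a Sahlqvist condition; the 5 axiom ◇q → □◇q defines it.

Definable; ◇q → □◇q defines it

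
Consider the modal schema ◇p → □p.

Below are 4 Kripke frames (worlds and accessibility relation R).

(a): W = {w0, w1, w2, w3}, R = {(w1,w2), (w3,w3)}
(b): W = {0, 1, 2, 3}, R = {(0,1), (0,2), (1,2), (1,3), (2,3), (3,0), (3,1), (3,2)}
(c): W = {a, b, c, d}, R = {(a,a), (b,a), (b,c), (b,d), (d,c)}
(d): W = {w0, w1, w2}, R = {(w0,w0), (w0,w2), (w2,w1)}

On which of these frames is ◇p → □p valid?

The schema corresponds to partial functionality: ∀x ∀y ∀z (Rxy ∧ Rxz → y = z).
(a): satisfies the condition.
(b): fails — 0 sees both 1 and 2.
(c): fails — b sees both a and c.
(d): fails — w0 sees both w0 and w2.

(a)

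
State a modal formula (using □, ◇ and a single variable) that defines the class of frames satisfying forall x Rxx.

□s → s

This is reflexivity; the standard corresponding axiom is T: □s → s.
Suppose □s→s is valid. At any x set V(s)={w : Rxw}. Then □s holds at x, so s holds at x, i.e. Rxx.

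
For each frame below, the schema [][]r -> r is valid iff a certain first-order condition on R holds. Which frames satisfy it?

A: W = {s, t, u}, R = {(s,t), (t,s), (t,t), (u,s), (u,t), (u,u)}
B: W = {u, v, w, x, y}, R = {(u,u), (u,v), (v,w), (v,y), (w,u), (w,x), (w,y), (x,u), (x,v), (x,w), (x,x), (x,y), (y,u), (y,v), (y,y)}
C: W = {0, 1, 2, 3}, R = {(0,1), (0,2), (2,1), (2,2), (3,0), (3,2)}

A, B

Frame correspondent (Sahlqvist): forall x exists w (x R^2 w & x = w) — i.e. a generalized confluence (Geach) condition.
A: ✓.
B: ✓.
C: fails — at 0 but no w with 0R²w and 0=w.
Valid on: A, B.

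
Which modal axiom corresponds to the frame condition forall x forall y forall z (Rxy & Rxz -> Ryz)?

The condition is the Euclidean property. The 5 schema ◇q → □◇q defines it.
Suppose ◇q→□◇q is valid. Take Rxy, Rxz and set V(q)={y}. Then ◇q at x, so □◇q at x, so ◇q at z, so some w with Rzw has q; w=y, i.e. Rzy. By symmetry of the argument, Ryz.

◇q → □◇q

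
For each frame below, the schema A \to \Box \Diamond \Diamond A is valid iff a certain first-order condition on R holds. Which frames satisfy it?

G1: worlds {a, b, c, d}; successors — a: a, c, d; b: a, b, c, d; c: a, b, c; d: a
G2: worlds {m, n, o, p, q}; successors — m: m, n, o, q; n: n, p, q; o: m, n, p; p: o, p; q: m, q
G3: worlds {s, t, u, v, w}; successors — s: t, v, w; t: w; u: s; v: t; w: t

G2

The schema corresponds to a generalized confluence (Geach) condition: \forall x \forall z (xRz \to \exists w (x = w \wedge z R^2 w)).
G1: fails — bRd but no w with b=w and dR²w.
G2: ✓.
G3: fails — sRt but no w* with s=w* and tR²w*.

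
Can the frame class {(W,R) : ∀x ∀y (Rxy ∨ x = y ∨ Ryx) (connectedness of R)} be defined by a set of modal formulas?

Not modally definable

Any modally definable frame class is closed under disjoint unions.
Take 4 disjoint single-world reflexive frames: each is trivially connected, but their disjoint union has 4 worlds with no edge between distinct components, so it is not connected.
So the class is not modally definable.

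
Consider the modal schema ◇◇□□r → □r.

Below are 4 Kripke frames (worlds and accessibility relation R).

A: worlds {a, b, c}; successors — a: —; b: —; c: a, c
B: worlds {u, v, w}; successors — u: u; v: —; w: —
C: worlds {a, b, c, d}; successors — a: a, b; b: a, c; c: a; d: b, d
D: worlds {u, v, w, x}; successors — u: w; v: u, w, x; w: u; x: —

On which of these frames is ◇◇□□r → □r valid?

This is the axiom for a generalized confluence (Geach) condition; its first-order frame correspondent is ∀x ∀y ∀z ((xR²y ∧ xRz) → ∃w (yR²w ∧ z = w)).
A: fails — cR²a, cRa but no w with aR²w and a=w.
B: condition met.
C: fails — bR²b, bRc but no w with bR²w and c=w.
D: fails — uR²u, uRw but no t with uR²t and w=t.
Valid on: B.

B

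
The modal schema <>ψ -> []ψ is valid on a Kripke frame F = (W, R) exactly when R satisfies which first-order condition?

This schema is the CD axiom.
It corresponds to partial functionality: forall x forall y forall z (Rxy & Rxz -> y = z).

partial functionality: forall x forall y forall z (Rxy & Rxz -> y = z)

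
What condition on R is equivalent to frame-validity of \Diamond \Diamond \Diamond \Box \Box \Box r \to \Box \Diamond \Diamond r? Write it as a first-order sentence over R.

\forall x \forall y \forall z ((x R^3 y \wedge xRz) \to \exists w (y R^3 w \wedge z R^2 w))

This is a Sahlqvist (Geach-type) schema ◇^3□^3r → □^1◇^2r.
Minimal-valuation argument: fix x; take any y with xR^3y and any z with xR^1z. Set V(r) to the set of worlds R-reachable from y in exactly 3 steps. Then □^3r holds at y, so the antecedent holds at x; validity forces ◇^2r at z, giving a w with zR^2w and yR^3w.
First-order correspondent: \forall x \forall y \forall z ((x R^3 y \wedge xRz) \to \exists w (y R^3 w \wedge z R^2 w)).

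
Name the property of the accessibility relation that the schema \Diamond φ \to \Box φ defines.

partial functionality: \forall x \forall y \forall z (Rxy \wedge Rxz \to y = z)

Suppose ◇φ→□φ is valid. Take Rxy, Rxz and set V(φ)={y}. Then ◇φ at x, so □φ at x, so φ at z, i.e. z=y.
Conversely, any frame satisfying \forall x \forall y \forall z (Rxy \wedge Rxz \to y = z) validates the schema.
Frame condition: \forall x \forall y \forall z (Rxy \wedge Rxz \to y = z).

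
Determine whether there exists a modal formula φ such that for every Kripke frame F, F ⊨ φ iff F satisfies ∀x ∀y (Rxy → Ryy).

Yes, by □(□p → p)

The condition is shift-reflexivity. A defining modal formula is □(□p → p).
Suppose □(□p→p) is valid. Take Rxy and set V(p)={w : Ryw}. Then at y, □p holds; since □(□p→p) at x, □p→p at y, so p at y, i.e. Ryy.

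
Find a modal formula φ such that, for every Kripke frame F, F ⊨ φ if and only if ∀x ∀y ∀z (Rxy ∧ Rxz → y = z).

This is partial functionality; the standard corresponding axiom is CD: ◇s → □s.
Suppose ◇s→□s is valid. Take Rxy, Rxz and set V(s)={y}. Then ◇s at x, so □s at x, so s at z, i.e. z=y.

◇s → □s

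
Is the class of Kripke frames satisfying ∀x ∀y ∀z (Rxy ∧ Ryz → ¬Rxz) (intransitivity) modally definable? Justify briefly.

No — not modally definable

Any modally definable frame class is closed under surjective bounded morphisms.
The 5-cycle (worlds w0,w1,w2,w3,w4 with w0→w1→w2→w3→w4→w0) is intransitive. Mapping every world to a single reflexive point • is a surjective bounded morphism; the reflexive point is not intransitive (R••∧R•• but R••).
So no modal formula (or set of formulas) defines exactly the intransitive frames.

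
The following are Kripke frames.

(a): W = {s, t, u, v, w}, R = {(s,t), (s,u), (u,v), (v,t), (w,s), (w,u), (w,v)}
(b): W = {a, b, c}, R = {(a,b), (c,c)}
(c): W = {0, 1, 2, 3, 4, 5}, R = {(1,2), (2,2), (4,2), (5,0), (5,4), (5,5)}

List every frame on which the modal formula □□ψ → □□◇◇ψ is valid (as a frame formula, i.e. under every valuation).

This is the axiom for a generalized confluence (Geach) condition; its first-order frame correspondent is ∀x ∀z (xR²z → ∃w (xR²w ∧ zR²w)).
(a): fails — sR²v but no w* with sR²w* and vR²w*.
(b): holds.
(c): fails — 5R²0 but no w with 5R²w and 0R²w.
Valid on: (b).

(b)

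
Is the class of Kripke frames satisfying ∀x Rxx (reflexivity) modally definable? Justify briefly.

Yes — defined by □q → q

This is a Sahlqvist condition; the T axiom □q → q defines it.
Suppose □q→q is valid. At any x set V(q)={w : Rxw}. Then □q holds at x, so q holds at x, i.e. Rxx.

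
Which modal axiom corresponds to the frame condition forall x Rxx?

The condition is reflexivity. The T schema □ψ → ψ defines it.
Suppose □ψ→ψ is valid. At any x set V(ψ)={w : Rxw}. Then □ψ holds at x, so ψ holds at x, i.e. Rxx.

□ψ → ψ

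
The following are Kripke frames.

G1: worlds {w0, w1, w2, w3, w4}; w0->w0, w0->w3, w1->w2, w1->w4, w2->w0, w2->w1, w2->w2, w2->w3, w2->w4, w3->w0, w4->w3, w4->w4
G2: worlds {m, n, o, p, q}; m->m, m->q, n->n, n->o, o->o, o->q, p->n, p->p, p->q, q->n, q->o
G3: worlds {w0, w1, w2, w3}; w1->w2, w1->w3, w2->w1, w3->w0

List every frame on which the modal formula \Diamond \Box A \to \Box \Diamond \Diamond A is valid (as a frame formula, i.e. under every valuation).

This is the axiom for a generalized confluence (Geach) condition; its first-order frame correspondent is \forall x \forall y \forall z ((xRy \wedge xRz) \to \exists w (yRw \wedge z R^2 w)).
G1: fails — w2Rw1, w2Rw0 but no w with w1Rw and w0R²w.
G2: holds.
G3: fails — w1Rw2, w1Rw2 but no w with w2Rw and w2R²w.

G2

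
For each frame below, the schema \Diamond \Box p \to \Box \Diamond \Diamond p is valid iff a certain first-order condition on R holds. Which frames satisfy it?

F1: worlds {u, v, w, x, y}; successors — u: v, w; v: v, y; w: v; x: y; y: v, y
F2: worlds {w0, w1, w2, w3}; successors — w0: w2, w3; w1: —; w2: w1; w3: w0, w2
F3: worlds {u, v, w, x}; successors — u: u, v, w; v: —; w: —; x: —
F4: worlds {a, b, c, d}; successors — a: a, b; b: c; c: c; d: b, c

F1

Frame correspondent (Sahlqvist): \forall x \forall y \forall z ((xRy \wedge xRz) \to \exists w (yRw \wedge z R^2 w)) — i.e. a generalized confluence (Geach) condition.
F1: ✓.
F2: fails — w0Rw2, w0Rw2 but no w with w2Rw and w2R²w.
F3: fails — uRu, uRv but no t with uRt and vR²t.
F4: fails — aRa, aRb but no w with aRw and bR²w.
Valid on: F1.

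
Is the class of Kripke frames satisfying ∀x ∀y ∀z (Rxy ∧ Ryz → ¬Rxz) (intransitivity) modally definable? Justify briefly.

No — not modally definable

Modal frame validity is preserved under surjective bounded morphisms.
The 7-cycle (worlds s,t,u,v,w,x,y with s→t→u→v→w→x→y→s) is intransitive. Mapping every world to a single reflexive point • is a surjective bounded morphism; the reflexive point is not intransitive (R••∧R•• but R••).
So the class is not modally definable.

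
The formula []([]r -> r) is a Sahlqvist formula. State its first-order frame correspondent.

shift-reflexivity

This schema is the T□ axiom.
It corresponds to shift-reflexivity: forall x forall y (Rxy -> Ryy).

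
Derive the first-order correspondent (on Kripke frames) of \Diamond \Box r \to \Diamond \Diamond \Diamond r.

This is a Sahlqvist (Geach-type) schema ◇^1□^1r → □^0◇^3r.
Minimal-valuation argument: fix x; take any y with xR^1y and any z with xR^0z. Set V(r) to the set of worlds R-reachable from y in exactly 1 step. Then □^1r holds at y, so the antecedent holds at x; validity forces ◇^3r at z, giving a w with zR^3w and yR^1w.
First-order correspondent: \forall x \forall y (xRy \to \exists w (yRw \wedge x R^3 w)).

\forall x \forall y (xRy \to \exists w (yRw \wedge x R^3 w))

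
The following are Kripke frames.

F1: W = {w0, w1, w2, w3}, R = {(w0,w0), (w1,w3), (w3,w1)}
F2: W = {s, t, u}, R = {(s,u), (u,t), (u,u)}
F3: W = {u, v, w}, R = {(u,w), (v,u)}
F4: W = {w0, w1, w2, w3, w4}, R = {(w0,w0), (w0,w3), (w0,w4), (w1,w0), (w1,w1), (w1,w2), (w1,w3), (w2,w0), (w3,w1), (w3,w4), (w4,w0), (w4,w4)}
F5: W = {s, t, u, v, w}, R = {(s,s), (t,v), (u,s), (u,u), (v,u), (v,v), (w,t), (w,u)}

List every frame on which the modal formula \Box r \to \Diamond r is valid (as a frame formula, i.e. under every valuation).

The schema corresponds to seriality: \forall x \exists y Rxy.
F1: fails — world w2 has no successor.
F2: fails — world t has no successor.
F3: fails — world w has no successor.
F4: holds.
F5: holds.
Valid on: F4, F5.

F4, F5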